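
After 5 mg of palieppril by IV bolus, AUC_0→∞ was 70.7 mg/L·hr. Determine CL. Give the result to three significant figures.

CL = Dose_iv / AUC_0→∞
   = 5 / 70.7 = 0.0707214 L/hr

CL = 0.0707 L/hr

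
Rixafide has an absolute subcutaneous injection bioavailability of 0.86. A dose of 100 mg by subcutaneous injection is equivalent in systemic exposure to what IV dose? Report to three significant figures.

D_iv = 86.0 mg

Systemic exposure from an extravascular dose = F × D_ev, so the equivalent IV dose is F × D_ev.
D_iv = F × D_ev = 0.86 × 100 = 86 mg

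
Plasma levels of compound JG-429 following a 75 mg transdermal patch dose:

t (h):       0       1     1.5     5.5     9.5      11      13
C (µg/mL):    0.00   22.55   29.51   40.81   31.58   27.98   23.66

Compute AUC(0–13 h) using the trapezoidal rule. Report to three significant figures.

AUC = 406 µg/mL·h

Trapezoidal AUC_0→13:
  [0→1]: (0.00+22.55)/2 × 1 = 11.275
  [1→1.5]: (22.55+29.51)/2 × 0.5 = 13.015
  [1.5→5.5]: (29.51+40.81)/2 × 4 = 140.64
  [5.5→9.5]: (40.81+31.58)/2 × 4 = 144.78
  [9.5→11]: (31.58+27.98)/2 × 1.5 = 44.67
  [11→13]: (27.98+23.66)/2 × 2 = 51.64
  Sum = 406.02 µg/mL·h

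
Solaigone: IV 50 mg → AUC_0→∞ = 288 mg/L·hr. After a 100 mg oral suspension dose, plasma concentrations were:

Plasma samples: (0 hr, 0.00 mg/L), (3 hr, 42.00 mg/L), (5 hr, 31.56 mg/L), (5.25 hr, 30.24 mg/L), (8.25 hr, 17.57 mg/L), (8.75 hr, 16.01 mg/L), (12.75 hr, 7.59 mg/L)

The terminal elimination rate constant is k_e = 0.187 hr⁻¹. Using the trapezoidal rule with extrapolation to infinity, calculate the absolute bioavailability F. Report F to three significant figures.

F = 0.542

Trapezoidal AUC_0→12.75 (oral suspension):
  [0→3]: (0.00+42.00)/2 × 3 = 63.0
  [3→5]: (42.00+31.56)/2 × 2 = 73.56
  [5→5.25]: (31.56+30.24)/2 × 0.25 = 7.725
  [5.25→8.25]: (30.24+17.57)/2 × 3 = 71.715
  [8.25→8.75]: (17.57+16.01)/2 × 0.5 = 8.395
  [8.75→12.75]: (16.01+7.59)/2 × 4 = 47.2
  Sum = 271.595 mg/L·hr
Tail: C_last/k_e = 7.59/0.187 = 40.588
AUC_0→∞ (oral suspension) = 271.595 + 40.588 = 312.183 mg/L·hr
F = (AUC_ev/D_ev)/(AUC_iv/D_iv) = (312.183/100)/(288/50) = 3.12183/5.76 = 0.5420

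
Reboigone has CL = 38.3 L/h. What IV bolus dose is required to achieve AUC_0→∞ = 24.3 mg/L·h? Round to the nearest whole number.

Dose = 931 mg

Dose_iv = CL × AUC_0→∞
     = 38.3 × 24.3 = 930.69 mg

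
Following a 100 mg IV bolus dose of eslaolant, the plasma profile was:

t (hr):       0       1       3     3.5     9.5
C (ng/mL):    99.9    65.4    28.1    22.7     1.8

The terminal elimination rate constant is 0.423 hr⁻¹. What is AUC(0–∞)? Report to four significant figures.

AUC = 266.6 ng/mL·hr

Trapezoidal AUC_0→9.5:
  [0→1]: (99.9+65.4)/2 × 1 = 82.65
  [1→3]: (65.4+28.1)/2 × 2 = 93.5
  [3→3.5]: (28.1+22.7)/2 × 0.5 = 12.7
  [3.5→9.5]: (22.7+1.8)/2 × 6 = 73.5
  Sum = 262.35 ng/mL·hr
Extrapolated tail: C_last / k_e = 1.8 / 0.423 = 4.255
AUC_0→∞ = 262.35 + 4.255 = 266.605 ng/mL·hr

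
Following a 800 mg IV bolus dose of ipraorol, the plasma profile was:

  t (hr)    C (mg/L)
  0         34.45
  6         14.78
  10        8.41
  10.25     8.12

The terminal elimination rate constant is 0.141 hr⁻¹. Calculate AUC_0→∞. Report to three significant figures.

AUC = 254 mg/L·hr

Trapezoidal AUC_0→10.25:
  [0→6]: (34.45+14.78)/2 × 6 = 147.69
  [6→10]: (14.78+8.41)/2 × 4 = 46.38
  [10→10.25]: (8.41+8.12)/2 × 0.25 = 2.06625
  Sum = 196.13625 mg/L·hr
Extrapolated tail: C_last / k_e = 8.12 / 0.141 = 57.589
AUC_0→∞ = 196.13625 + 57.589 = 253.72525 mg/L·hr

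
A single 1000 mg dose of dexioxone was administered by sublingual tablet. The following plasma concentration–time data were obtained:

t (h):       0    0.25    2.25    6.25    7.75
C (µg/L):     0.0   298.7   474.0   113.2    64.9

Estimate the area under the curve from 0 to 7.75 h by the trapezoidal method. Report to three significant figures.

AUC = 2120 µg/L·h

Trapezoidal AUC_0→7.75:
  [0→0.25]: (0.0+298.7)/2 × 0.25 = 37.3375
  [0.25→2.25]: (298.7+474.0)/2 × 2 = 772.7
  [2.25→6.25]: (474.0+113.2)/2 × 4 = 1174.4
  [6.25→7.75]: (113.2+64.9)/2 × 1.5 = 133.575
  Sum = 2118.0125 µg/L·h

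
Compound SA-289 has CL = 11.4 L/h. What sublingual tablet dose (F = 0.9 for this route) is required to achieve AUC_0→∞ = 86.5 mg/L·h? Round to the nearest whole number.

Dose = 1096 mg

Dose = CL × AUC_0→∞ / F
     = 11.4 × 86.5 / 0.9 = 1095.67 mg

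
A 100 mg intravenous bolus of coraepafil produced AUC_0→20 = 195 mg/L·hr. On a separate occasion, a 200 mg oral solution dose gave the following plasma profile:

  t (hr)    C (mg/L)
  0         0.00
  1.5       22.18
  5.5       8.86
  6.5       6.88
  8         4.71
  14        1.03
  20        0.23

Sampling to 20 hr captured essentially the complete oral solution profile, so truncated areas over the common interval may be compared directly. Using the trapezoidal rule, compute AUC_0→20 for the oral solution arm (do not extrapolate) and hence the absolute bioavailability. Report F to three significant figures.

F = 0.298

Trapezoidal AUC_0→20 (oral solution):
  [0→1.5]: (0.00+22.18)/2 × 1.5 = 16.635
  [1.5→5.5]: (22.18+8.86)/2 × 4 = 62.08
  [5.5→6.5]: (8.86+6.88)/2 × 1 = 7.87
  [6.5→8]: (6.88+4.71)/2 × 1.5 = 8.6925
  [8→14]: (4.71+1.03)/2 × 6 = 17.22
  [14→20]: (1.03+0.23)/2 × 6 = 3.78
  Sum = 116.2775 mg/L·hr
F = (AUC_ev/D_ev)/(AUC_iv/D_iv) = (116.2775/200)/(195/100) = 0.5813875/1.95 = 0.2981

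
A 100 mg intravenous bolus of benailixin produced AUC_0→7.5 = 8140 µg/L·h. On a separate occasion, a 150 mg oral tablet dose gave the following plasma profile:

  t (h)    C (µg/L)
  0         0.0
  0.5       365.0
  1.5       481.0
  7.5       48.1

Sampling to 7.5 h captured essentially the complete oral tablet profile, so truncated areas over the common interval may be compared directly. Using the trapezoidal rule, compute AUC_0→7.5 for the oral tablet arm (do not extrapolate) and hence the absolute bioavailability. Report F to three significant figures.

Trapezoidal AUC_0→7.5 (oral tablet):
  [0→0.5]: (0.0+365.0)/2 × 0.5 = 91.25
  [0.5→1.5]: (365.0+481.0)/2 × 1 = 423.0
  [1.5→7.5]: (481.0+48.1)/2 × 6 = 1587.3
  Sum = 2101.55 µg/L·h
F = (AUC_ev/D_ev)/(AUC_iv/D_iv) = (2101.55/150)/(8140/100) = 14.0103/81.4 = 0.1721

F = 0.172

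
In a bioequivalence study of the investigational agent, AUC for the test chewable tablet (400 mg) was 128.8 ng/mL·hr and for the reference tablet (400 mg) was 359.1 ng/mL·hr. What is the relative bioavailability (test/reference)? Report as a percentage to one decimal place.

F_rel = (AUC_test/D_test) / (AUC_ref/D_ref)
      = (128.8/400) / (359.1/400)
      = 0.322 / 0.89775 = 0.3587 = 35.87%

F_rel = 35.9%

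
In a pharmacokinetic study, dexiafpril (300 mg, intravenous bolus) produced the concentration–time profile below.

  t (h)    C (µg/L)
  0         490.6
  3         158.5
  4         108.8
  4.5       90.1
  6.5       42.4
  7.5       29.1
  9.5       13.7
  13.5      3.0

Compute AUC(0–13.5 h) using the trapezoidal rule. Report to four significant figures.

Trapezoidal AUC_0→13.5:
  [0→3]: (490.6+158.5)/2 × 3 = 973.65
  [3→4]: (158.5+108.8)/2 × 1 = 133.65
  [4→4.5]: (108.8+90.1)/2 × 0.5 = 49.725
  [4.5→6.5]: (90.1+42.4)/2 × 2 = 132.5
  [6.5→7.5]: (42.4+29.1)/2 × 1 = 35.75
  [7.5→9.5]: (29.1+13.7)/2 × 2 = 42.8
  [9.5→13.5]: (13.7+3.0)/2 × 4 = 33.4
  Sum = 1401.475 µg/L·h

AUC = 1401 µg/L·h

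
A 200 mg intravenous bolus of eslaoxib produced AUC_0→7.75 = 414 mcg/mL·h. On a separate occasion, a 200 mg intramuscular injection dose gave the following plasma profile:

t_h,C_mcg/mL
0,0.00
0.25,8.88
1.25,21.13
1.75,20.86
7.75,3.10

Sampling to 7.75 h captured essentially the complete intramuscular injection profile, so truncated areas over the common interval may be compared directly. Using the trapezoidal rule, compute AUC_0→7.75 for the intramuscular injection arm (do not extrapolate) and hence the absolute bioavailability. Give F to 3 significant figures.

Trapezoidal AUC_0→7.75 (intramuscular injection):
  [0→0.25]: (0.00+8.88)/2 × 0.25 = 1.11
  [0.25→1.25]: (8.88+21.13)/2 × 1 = 15.005
  [1.25→1.75]: (21.13+20.86)/2 × 0.5 = 10.4975
  [1.75→7.75]: (20.86+3.10)/2 × 6 = 71.88
  Sum = 98.4925 mcg/mL·h
F = (AUC_ev/D_ev)/(AUC_iv/D_iv) = (98.4925/200)/(414/200) = 0.4924625/2.07 = 0.2379

F = 0.238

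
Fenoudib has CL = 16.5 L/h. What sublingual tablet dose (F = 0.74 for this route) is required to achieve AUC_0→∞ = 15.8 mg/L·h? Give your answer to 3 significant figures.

Dose = CL × AUC_0→∞ / F
     = 16.5 × 15.8 / 0.74 = 352.297 mg

Dose = 352 mg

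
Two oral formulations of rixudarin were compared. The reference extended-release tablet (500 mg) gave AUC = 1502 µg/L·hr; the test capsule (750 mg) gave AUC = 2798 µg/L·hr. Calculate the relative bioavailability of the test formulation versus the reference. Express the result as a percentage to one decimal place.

F_rel = 124.2%

F_rel = (AUC_test/D_test) / (AUC_ref/D_ref)
      = (2798/750) / (1502/500)
      = 3.73067 / 3.004 = 1.2419 = 124.19%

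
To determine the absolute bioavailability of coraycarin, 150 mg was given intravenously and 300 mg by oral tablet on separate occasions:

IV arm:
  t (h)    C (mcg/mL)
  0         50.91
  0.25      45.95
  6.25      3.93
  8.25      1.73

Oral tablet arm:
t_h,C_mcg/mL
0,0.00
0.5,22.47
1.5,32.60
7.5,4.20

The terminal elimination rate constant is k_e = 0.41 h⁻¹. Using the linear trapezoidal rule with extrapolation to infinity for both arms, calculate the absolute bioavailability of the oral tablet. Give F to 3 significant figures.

F = 0.448

Trapezoidal AUC_0→8.25 (IV):
  [0→0.25]: (50.91+45.95)/2 × 0.25 = 12.1075
  [0.25→6.25]: (45.95+3.93)/2 × 6 = 149.64
  [6.25→8.25]: (3.93+1.73)/2 × 2 = 5.66
  Sum = 167.4075 mcg/mL·h
IV tail: 1.73/0.41 = 4.220; AUC_iv,0→∞ = 167.4075 + 4.220 = 171.6275 mcg/mL·h
Trapezoidal AUC_0→7.5 (oral tablet):
  [0→0.5]: (0.00+22.47)/2 × 0.5 = 5.6175
  [0.5→1.5]: (22.47+32.60)/2 × 1 = 27.535
  [1.5→7.5]: (32.60+4.20)/2 × 6 = 110.4
  Sum = 143.5525 mcg/mL·h
oral tablet tail: 4.20/0.41 = 10.244; AUC_ev,0→∞ = 143.5525 + 10.244 = 153.7965 mcg/mL·h
F = (AUC_ev/D_ev)/(AUC_iv/D_iv) = (153.7965/300)/(171.6275/150) = 0.512655/1.14418 = 0.4481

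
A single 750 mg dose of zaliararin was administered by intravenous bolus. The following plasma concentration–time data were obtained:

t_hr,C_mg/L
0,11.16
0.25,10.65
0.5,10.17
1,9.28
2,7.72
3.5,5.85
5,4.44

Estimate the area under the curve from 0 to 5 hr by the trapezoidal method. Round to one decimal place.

AUC = 36.6 mg/L·hr

Trapezoidal AUC_0→5:
  [0→0.25]: (11.16+10.65)/2 × 0.25 = 2.72625
  [0.25→0.5]: (10.65+10.17)/2 × 0.25 = 2.6025
  [0.5→1]: (10.17+9.28)/2 × 0.5 = 4.8625
  [1→2]: (9.28+7.72)/2 × 1 = 8.5
  [2→3.5]: (7.72+5.85)/2 × 1.5 = 10.1775
  [3.5→5]: (5.85+4.44)/2 × 1.5 = 7.7175
  Sum = 36.58625 mg/L·hr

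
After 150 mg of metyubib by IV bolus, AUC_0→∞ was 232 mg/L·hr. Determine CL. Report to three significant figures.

CL = 0.647 L/hr

CL = Dose_iv / AUC_0→∞
   = 150 / 232 = 0.646552 L/hr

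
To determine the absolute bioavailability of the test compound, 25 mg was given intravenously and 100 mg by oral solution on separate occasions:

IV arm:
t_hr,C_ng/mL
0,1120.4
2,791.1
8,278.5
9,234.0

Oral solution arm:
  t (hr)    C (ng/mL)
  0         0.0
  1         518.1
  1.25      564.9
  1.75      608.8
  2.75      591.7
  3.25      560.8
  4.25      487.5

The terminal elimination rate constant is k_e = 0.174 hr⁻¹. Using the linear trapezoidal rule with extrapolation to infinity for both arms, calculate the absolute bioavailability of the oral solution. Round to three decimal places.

Trapezoidal AUC_0→9 (IV):
  [0→2]: (1120.4+791.1)/2 × 2 = 1911.5
  [2→8]: (791.1+278.5)/2 × 6 = 3208.8
  [8→9]: (278.5+234.0)/2 × 1 = 256.25
  Sum = 5376.55 ng/mL·hr
IV tail: 234.0/0.174 = 1344.828; AUC_iv,0→∞ = 5376.55 + 1344.828 = 6721.378 ng/mL·hr
Trapezoidal AUC_0→4.25 (oral solution):
  [0→1]: (0.0+518.1)/2 × 1 = 259.05
  [1→1.25]: (518.1+564.9)/2 × 0.25 = 135.375
  [1.25→1.75]: (564.9+608.8)/2 × 0.5 = 293.425
  [1.75→2.75]: (608.8+591.7)/2 × 1 = 600.25
  [2.75→3.25]: (591.7+560.8)/2 × 0.5 = 288.125
  [3.25→4.25]: (560.8+487.5)/2 × 1 = 524.15
  Sum = 2100.375 ng/mL·hr
oral solution tail: 487.5/0.174 = 2801.724; AUC_ev,0→∞ = 2100.375 + 2801.724 = 4902.099 ng/mL·hr
F = (AUC_ev/D_ev)/(AUC_iv/D_iv) = (4902.099/100)/(6721.378/25) = 49.02099/268.85512 = 0.1823

F = 0.182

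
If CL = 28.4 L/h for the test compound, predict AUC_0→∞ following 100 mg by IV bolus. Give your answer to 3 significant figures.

AUC_0→∞ = Dose_iv / CL
        = 100 / 28.4 = 3.52113 mg/L·h

AUC = 3.52 mg/L·h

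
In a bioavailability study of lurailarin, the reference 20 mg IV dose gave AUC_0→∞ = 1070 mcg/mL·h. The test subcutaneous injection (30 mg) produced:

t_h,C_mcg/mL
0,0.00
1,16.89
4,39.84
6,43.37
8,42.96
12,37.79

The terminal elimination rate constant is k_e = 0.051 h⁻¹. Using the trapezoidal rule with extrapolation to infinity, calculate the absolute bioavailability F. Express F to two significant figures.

Trapezoidal AUC_0→12 (subcutaneous injection):
  [0→1]: (0.00+16.89)/2 × 1 = 8.445
  [1→4]: (16.89+39.84)/2 × 3 = 85.095
  [4→6]: (39.84+43.37)/2 × 2 = 83.21
  [6→8]: (43.37+42.96)/2 × 2 = 86.33
  [8→12]: (42.96+37.79)/2 × 4 = 161.5
  Sum = 424.58 mcg/mL·h
Tail: C_last/k_e = 37.79/0.051 = 740.980
AUC_0→∞ (subcutaneous injection) = 424.58 + 740.980 = 1165.56 mcg/mL·h
F = (AUC_ev/D_ev)/(AUC_iv/D_iv) = (1165.56/30)/(1070/20) = 38.852/53.5 = 0.7262

F = 0.73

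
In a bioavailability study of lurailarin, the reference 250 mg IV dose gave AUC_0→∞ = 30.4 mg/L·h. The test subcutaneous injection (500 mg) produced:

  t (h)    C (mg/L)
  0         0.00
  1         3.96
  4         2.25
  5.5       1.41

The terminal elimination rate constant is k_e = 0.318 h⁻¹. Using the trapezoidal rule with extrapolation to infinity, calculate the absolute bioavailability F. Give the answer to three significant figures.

Trapezoidal AUC_0→5.5 (subcutaneous injection):
  [0→1]: (0.00+3.96)/2 × 1 = 1.98
  [1→4]: (3.96+2.25)/2 × 3 = 9.315
  [4→5.5]: (2.25+1.41)/2 × 1.5 = 2.745
  Sum = 14.04 mg/L·h
Tail: C_last/k_e = 1.41/0.318 = 4.434
AUC_0→∞ (subcutaneous injection) = 14.04 + 4.434 = 18.474 mg/L·h
F = (AUC_ev/D_ev)/(AUC_iv/D_iv) = (18.474/500)/(30.4/250) = 0.036948/0.1216 = 0.3038

F = 0.304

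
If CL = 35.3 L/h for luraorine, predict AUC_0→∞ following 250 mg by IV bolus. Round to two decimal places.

AUC_0→∞ = Dose_iv / CL
        = 250 / 35.3 = 7.08215 mg/L·h

AUC = 7.08 mg/L·h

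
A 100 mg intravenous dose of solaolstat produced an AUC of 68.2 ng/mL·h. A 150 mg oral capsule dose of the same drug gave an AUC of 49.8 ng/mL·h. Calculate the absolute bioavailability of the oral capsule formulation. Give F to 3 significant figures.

F = 0.487

F = (AUC_ev / D_ev) / (AUC_iv / D_iv)
  = (49.8/150) / (68.2/100)
  = 0.332 / 0.682 = 0.4868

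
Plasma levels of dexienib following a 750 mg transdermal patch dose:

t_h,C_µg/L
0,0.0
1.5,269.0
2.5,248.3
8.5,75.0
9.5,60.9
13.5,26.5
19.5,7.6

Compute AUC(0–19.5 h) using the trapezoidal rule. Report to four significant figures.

AUC = 1775 µg/L·h

Trapezoidal AUC_0→19.5:
  [0→1.5]: (0.0+269.0)/2 × 1.5 = 201.75
  [1.5→2.5]: (269.0+248.3)/2 × 1 = 258.65
  [2.5→8.5]: (248.3+75.0)/2 × 6 = 969.9
  [8.5→9.5]: (75.0+60.9)/2 × 1 = 67.95
  [9.5→13.5]: (60.9+26.5)/2 × 4 = 174.8
  [13.5→19.5]: (26.5+7.6)/2 × 6 = 102.3
  Sum = 1775.35 µg/L·h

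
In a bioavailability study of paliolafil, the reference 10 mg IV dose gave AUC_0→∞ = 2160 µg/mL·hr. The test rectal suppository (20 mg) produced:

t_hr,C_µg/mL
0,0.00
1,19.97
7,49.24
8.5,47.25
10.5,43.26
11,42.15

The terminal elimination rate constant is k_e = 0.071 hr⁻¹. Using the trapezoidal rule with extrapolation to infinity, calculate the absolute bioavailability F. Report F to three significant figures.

Trapezoidal AUC_0→11 (rectal suppository):
  [0→1]: (0.00+19.97)/2 × 1 = 9.985
  [1→7]: (19.97+49.24)/2 × 6 = 207.63
  [7→8.5]: (49.24+47.25)/2 × 1.5 = 72.3675
  [8.5→10.5]: (47.25+43.26)/2 × 2 = 90.51
  [10.5→11]: (43.26+42.15)/2 × 0.5 = 21.3525
  Sum = 401.845 µg/mL·hr
Tail: C_last/k_e = 42.15/0.071 = 593.662
AUC_0→∞ (rectal suppository) = 401.845 + 593.662 = 995.507 µg/mL·hr
F = (AUC_ev/D_ev)/(AUC_iv/D_iv) = (995.507/20)/(2160/10) = 49.77535/216 = 0.2304

F = 0.230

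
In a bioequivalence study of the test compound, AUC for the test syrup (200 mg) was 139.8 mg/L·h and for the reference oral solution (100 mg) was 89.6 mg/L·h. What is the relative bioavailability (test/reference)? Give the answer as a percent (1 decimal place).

F_rel = (AUC_test/D_test) / (AUC_ref/D_ref)
      = (139.8/200) / (89.6/100)
      = 0.699 / 0.896 = 0.7801 = 78.01%

F_rel = 78.0%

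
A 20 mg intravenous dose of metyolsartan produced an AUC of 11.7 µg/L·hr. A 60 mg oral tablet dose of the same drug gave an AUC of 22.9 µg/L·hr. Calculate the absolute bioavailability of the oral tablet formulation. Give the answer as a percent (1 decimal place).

F = 65.2%

F = (AUC_ev / D_ev) / (AUC_iv / D_iv)
  = (22.9/60) / (11.7/20)
  = 0.381667 / 0.585 = 0.6524
  = 65.24%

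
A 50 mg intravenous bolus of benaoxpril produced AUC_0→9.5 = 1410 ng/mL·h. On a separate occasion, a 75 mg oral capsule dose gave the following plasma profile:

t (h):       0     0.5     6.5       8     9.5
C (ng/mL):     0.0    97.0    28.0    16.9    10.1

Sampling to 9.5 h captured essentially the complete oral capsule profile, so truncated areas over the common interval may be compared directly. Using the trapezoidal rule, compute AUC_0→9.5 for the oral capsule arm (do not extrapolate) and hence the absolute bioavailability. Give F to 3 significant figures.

Trapezoidal AUC_0→9.5 (oral capsule):
  [0→0.5]: (0.0+97.0)/2 × 0.5 = 24.25
  [0.5→6.5]: (97.0+28.0)/2 × 6 = 375.0
  [6.5→8]: (28.0+16.9)/2 × 1.5 = 33.675
  [8→9.5]: (16.9+10.1)/2 × 1.5 = 20.25
  Sum = 453.175 ng/mL·h
F = (AUC_ev/D_ev)/(AUC_iv/D_iv) = (453.175/75)/(1410/50) = 6.04233/28.2 = 0.2143

F = 0.214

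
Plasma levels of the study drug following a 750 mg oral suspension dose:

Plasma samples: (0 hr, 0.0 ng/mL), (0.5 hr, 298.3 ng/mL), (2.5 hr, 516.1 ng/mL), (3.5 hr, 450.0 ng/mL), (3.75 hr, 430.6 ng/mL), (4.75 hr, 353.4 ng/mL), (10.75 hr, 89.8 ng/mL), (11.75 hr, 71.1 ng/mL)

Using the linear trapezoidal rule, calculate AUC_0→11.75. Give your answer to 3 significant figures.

Trapezoidal AUC_0→11.75:
  [0→0.5]: (0.0+298.3)/2 × 0.5 = 74.575
  [0.5→2.5]: (298.3+516.1)/2 × 2 = 814.4
  [2.5→3.5]: (516.1+450.0)/2 × 1 = 483.05
  [3.5→3.75]: (450.0+430.6)/2 × 0.25 = 110.075
  [3.75→4.75]: (430.6+353.4)/2 × 1 = 392.0
  [4.75→10.75]: (353.4+89.8)/2 × 6 = 1329.6
  [10.75→11.75]: (89.8+71.1)/2 × 1 = 80.45
  Sum = 3284.15 ng/mL·hr

AUC = 3280 ng/mL·hr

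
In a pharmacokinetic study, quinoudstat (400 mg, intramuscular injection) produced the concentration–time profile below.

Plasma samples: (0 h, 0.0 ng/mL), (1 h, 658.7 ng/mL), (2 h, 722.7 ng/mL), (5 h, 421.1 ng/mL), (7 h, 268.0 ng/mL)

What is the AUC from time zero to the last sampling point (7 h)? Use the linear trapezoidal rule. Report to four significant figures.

AUC = 3425 ng/mL·h

Trapezoidal AUC_0→7:
  [0→1]: (0.0+658.7)/2 × 1 = 329.35
  [1→2]: (658.7+722.7)/2 × 1 = 690.7
  [2→5]: (722.7+421.1)/2 × 3 = 1715.7
  [5→7]: (421.1+268.0)/2 × 2 = 689.1
  Sum = 3424.85 ng/mL·h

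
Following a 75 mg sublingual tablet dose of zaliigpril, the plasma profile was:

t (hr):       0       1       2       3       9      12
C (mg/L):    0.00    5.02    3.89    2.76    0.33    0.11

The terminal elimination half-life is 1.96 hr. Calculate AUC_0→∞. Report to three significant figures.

Trapezoidal AUC_0→12:
  [0→1]: (0.00+5.02)/2 × 1 = 2.51
  [1→2]: (5.02+3.89)/2 × 1 = 4.455
  [2→3]: (3.89+2.76)/2 × 1 = 3.325
  [3→9]: (2.76+0.33)/2 × 6 = 9.27
  [9→12]: (0.33+0.11)/2 × 3 = 0.66
  Sum = 20.22 mg/L·hr
k_e = ln2 / t½ = 0.693147 / 1.96 = 0.3536 hr^-1
Extrapolated tail: C_last / k_e = 0.11 / 0.3536 = 0.311
AUC_0→∞ = 20.22 + 0.311 = 20.531 mg/L·hr

AUC = 20.5 mg/L·hr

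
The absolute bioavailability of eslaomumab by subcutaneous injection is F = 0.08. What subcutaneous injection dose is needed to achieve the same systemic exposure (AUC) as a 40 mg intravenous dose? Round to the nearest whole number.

D_subcutaneous = 500 mg

For equal systemic exposure: F × D_ev = D_iv
D_ev = D_iv / F = 40 / 0.08 = 500 mg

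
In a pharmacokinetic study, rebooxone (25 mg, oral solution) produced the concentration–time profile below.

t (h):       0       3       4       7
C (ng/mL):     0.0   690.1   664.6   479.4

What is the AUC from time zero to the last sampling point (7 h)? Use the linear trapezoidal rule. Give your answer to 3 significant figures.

AUC = 3430 ng/mL·h

Trapezoidal AUC_0→7:
  [0→3]: (0.0+690.1)/2 × 3 = 1035.15
  [3→4]: (690.1+664.6)/2 × 1 = 677.35
  [4→7]: (664.6+479.4)/2 × 3 = 1716.0
  Sum = 3428.5 ng/mL·h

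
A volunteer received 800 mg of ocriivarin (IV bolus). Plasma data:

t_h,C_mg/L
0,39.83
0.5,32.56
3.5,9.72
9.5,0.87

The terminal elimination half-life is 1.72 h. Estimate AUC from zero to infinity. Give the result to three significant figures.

Trapezoidal AUC_0→9.5:
  [0→0.5]: (39.83+32.56)/2 × 0.5 = 18.0975
  [0.5→3.5]: (32.56+9.72)/2 × 3 = 63.42
  [3.5→9.5]: (9.72+0.87)/2 × 6 = 31.77
  Sum = 113.2875 mg/L·h
k_e = ln2 / t½ = 0.693147 / 1.72 = 0.4030 h^-1
Extrapolated tail: C_last / k_e = 0.87 / 0.403 = 2.159
AUC_0→∞ = 113.2875 + 2.159 = 115.4465 mg/L·h

AUC = 115 mg/L·h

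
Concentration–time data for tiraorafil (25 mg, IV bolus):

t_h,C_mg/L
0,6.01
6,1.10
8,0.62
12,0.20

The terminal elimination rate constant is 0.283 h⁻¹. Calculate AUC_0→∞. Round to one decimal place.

AUC = 25.4 mg/L·h

Trapezoidal AUC_0→12:
  [0→6]: (6.01+1.10)/2 × 6 = 21.33
  [6→8]: (1.10+0.62)/2 × 2 = 1.72
  [8→12]: (0.62+0.20)/2 × 4 = 1.64
  Sum = 24.69 mg/L·h
Extrapolated tail: C_last / k_e = 0.20 / 0.283 = 0.707
AUC_0→∞ = 24.69 + 0.707 = 25.397 mg/L·h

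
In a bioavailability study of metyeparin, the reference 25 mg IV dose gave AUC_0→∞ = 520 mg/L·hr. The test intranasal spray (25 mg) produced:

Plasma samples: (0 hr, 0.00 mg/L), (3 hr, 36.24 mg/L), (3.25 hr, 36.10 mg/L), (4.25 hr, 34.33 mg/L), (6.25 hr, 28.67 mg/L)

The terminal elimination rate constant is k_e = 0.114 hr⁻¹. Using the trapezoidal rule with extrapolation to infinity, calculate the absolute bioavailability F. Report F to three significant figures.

Trapezoidal AUC_0→6.25 (intranasal spray):
  [0→3]: (0.00+36.24)/2 × 3 = 54.36
  [3→3.25]: (36.24+36.10)/2 × 0.25 = 9.0425
  [3.25→4.25]: (36.10+34.33)/2 × 1 = 35.215
  [4.25→6.25]: (34.33+28.67)/2 × 2 = 63.0
  Sum = 161.6175 mg/L·hr
Tail: C_last/k_e = 28.67/0.114 = 251.491
AUC_0→∞ (intranasal spray) = 161.6175 + 251.491 = 413.1085 mg/L·hr
F = (AUC_ev/D_ev)/(AUC_iv/D_iv) = (413.1085/25)/(520/25) = 16.52434/20.8 = 0.7944

F = 0.794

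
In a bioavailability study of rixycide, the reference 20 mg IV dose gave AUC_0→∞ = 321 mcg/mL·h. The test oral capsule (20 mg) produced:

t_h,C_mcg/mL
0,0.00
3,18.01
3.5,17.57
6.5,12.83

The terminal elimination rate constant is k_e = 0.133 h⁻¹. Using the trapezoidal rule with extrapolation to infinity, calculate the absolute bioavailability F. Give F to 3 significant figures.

Trapezoidal AUC_0→6.5 (oral capsule):
  [0→3]: (0.00+18.01)/2 × 3 = 27.015
  [3→3.5]: (18.01+17.57)/2 × 0.5 = 8.895
  [3.5→6.5]: (17.57+12.83)/2 × 3 = 45.6
  Sum = 81.51 mcg/mL·h
Tail: C_last/k_e = 12.83/0.133 = 96.466
AUC_0→∞ (oral capsule) = 81.51 + 96.466 = 177.976 mcg/mL·h
F = (AUC_ev/D_ev)/(AUC_iv/D_iv) = (177.976/20)/(321/20) = 8.8988/16.05 = 0.5544

F = 0.554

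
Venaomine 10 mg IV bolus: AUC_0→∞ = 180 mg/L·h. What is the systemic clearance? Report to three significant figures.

CL = 0.0556 L/h

CL = Dose_iv / AUC_0→∞
   = 10 / 180 = 0.0555556 L/h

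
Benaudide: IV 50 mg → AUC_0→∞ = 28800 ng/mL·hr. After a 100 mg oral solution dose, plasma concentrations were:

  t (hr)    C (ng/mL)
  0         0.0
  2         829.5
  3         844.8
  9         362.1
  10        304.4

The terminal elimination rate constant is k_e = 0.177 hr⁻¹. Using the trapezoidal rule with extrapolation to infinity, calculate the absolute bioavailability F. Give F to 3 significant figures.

F = 0.127

Trapezoidal AUC_0→10 (oral solution):
  [0→2]: (0.0+829.5)/2 × 2 = 829.5
  [2→3]: (829.5+844.8)/2 × 1 = 837.15
  [3→9]: (844.8+362.1)/2 × 6 = 3620.7
  [9→10]: (362.1+304.4)/2 × 1 = 333.25
  Sum = 5620.6 ng/mL·hr
Tail: C_last/k_e = 304.4/0.177 = 1719.774
AUC_0→∞ (oral solution) = 5620.6 + 1719.774 = 7340.374 ng/mL·hr
F = (AUC_ev/D_ev)/(AUC_iv/D_iv) = (7340.374/100)/(28800/50) = 73.40374/576 = 0.1274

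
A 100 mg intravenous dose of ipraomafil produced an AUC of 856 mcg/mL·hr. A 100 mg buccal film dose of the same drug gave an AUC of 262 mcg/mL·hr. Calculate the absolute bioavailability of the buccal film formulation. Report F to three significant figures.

F = 0.306

F = (AUC_ev / D_ev) / (AUC_iv / D_iv)
  = (262/100) / (856/100)
  = 2.62 / 8.56 = 0.3061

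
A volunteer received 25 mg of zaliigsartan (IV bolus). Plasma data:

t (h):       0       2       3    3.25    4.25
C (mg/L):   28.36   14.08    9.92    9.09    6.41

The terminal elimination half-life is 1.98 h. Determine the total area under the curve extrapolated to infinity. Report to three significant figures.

AUC = 82.9 mg/L·h

Trapezoidal AUC_0→4.25:
  [0→2]: (28.36+14.08)/2 × 2 = 42.44
  [2→3]: (14.08+9.92)/2 × 1 = 12.0
  [3→3.25]: (9.92+9.09)/2 × 0.25 = 2.37625
  [3.25→4.25]: (9.09+6.41)/2 × 1 = 7.75
  Sum = 64.56625 mg/L·h
k_e = ln2 / t½ = 0.693147 / 1.98 = 0.3501 h^-1
Extrapolated tail: C_last / k_e = 6.41 / 0.3501 = 18.309
AUC_0→∞ = 64.56625 + 18.309 = 82.87525 mg/L·h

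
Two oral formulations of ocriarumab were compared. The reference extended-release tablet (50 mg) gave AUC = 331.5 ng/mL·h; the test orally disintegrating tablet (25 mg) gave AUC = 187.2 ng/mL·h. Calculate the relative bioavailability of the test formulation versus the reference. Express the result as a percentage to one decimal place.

F_rel = 112.9%

F_rel = (AUC_test/D_test) / (AUC_ref/D_ref)
      = (187.2/25) / (331.5/50)
      = 7.488 / 6.63 = 1.1294 = 112.94%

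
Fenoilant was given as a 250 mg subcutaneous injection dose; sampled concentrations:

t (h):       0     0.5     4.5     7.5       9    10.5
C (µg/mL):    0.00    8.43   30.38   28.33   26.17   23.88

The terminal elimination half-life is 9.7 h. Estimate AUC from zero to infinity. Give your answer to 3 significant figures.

AUC = 580 µg/mL·h

Trapezoidal AUC_0→10.5:
  [0→0.5]: (0.00+8.43)/2 × 0.5 = 2.1075
  [0.5→4.5]: (8.43+30.38)/2 × 4 = 77.62
  [4.5→7.5]: (30.38+28.33)/2 × 3 = 88.065
  [7.5→9]: (28.33+26.17)/2 × 1.5 = 40.875
  [9→10.5]: (26.17+23.88)/2 × 1.5 = 37.5375
  Sum = 246.205 µg/mL·h
k_e = ln2 / t½ = 0.693147 / 9.7 = 0.0715 h^-1
Extrapolated tail: C_last / k_e = 23.88 / 0.0715 = 333.986
AUC_0→∞ = 246.205 + 333.986 = 580.191 µg/mL·h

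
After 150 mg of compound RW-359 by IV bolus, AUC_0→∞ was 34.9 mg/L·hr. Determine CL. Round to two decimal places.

CL = Dose_iv / AUC_0→∞
   = 150 / 34.9 = 4.29799 L/hr

CL = 4.30 L/hr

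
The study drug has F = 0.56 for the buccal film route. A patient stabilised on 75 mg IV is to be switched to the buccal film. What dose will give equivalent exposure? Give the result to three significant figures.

For equal systemic exposure: F × D_ev = D_iv
D_ev = D_iv / F = 75 / 0.56 = 133.929 mg

D_buccal = 134 mg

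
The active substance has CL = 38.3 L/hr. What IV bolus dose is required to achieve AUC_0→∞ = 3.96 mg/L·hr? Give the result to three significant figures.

Dose = 152 mg

Dose_iv = CL × AUC_0→∞
     = 38.3 × 3.96 = 151.668 mg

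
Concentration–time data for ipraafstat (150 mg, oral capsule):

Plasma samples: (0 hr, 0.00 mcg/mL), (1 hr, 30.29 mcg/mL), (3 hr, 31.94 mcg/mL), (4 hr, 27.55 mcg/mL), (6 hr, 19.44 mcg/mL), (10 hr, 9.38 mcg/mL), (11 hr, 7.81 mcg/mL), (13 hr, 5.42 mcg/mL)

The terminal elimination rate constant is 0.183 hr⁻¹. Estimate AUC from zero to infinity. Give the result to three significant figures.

AUC = 263 mcg/mL·hr

Trapezoidal AUC_0→13:
  [0→1]: (0.00+30.29)/2 × 1 = 15.145
  [1→3]: (30.29+31.94)/2 × 2 = 62.23
  [3→4]: (31.94+27.55)/2 × 1 = 29.745
  [4→6]: (27.55+19.44)/2 × 2 = 46.99
  [6→10]: (19.44+9.38)/2 × 4 = 57.64
  [10→11]: (9.38+7.81)/2 × 1 = 8.595
  [11→13]: (7.81+5.42)/2 × 2 = 13.23
  Sum = 233.575 mcg/mL·hr
Extrapolated tail: C_last / k_e = 5.42 / 0.183 = 29.617
AUC_0→∞ = 233.575 + 29.617 = 263.192 mcg/mL·hr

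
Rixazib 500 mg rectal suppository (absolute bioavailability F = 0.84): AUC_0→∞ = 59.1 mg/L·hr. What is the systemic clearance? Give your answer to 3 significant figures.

CL = 7.11 L/hr

CL = F × Dose / AUC_0→∞
   = 0.84 × 500 / 59.1 = 7.1066 L/hr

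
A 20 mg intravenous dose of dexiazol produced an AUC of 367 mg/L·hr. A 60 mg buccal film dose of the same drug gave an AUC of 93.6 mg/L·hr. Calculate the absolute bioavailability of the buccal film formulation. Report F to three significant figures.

F = 0.0850

F = (AUC_ev / D_ev) / (AUC_iv / D_iv)
  = (93.6/60) / (367/20)
  = 1.56 / 18.35 = 0.0850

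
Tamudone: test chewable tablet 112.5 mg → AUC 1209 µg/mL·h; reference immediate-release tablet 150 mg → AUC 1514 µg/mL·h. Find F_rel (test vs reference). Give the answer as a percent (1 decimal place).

F_rel = (AUC_test/D_test) / (AUC_ref/D_ref)
      = (1209/112.5) / (1514/150)
      = 10.7467 / 10.0933 = 1.0647 = 106.47%

F_rel = 106.5%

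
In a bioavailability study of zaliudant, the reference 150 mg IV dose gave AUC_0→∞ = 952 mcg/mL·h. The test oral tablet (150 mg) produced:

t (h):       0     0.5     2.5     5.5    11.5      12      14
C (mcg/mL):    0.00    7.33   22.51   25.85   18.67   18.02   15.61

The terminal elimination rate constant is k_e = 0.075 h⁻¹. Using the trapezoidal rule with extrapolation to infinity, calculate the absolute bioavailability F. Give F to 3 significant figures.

Trapezoidal AUC_0→14 (oral tablet):
  [0→0.5]: (0.00+7.33)/2 × 0.5 = 1.8325
  [0.5→2.5]: (7.33+22.51)/2 × 2 = 29.84
  [2.5→5.5]: (22.51+25.85)/2 × 3 = 72.54
  [5.5→11.5]: (25.85+18.67)/2 × 6 = 133.56
  [11.5→12]: (18.67+18.02)/2 × 0.5 = 9.1725
  [12→14]: (18.02+15.61)/2 × 2 = 33.63
  Sum = 280.575 mcg/mL·h
Tail: C_last/k_e = 15.61/0.075 = 208.133
AUC_0→∞ (oral tablet) = 280.575 + 208.133 = 488.708 mcg/mL·h
F = (AUC_ev/D_ev)/(AUC_iv/D_iv) = (488.708/150)/(952/150) = 3.25805/6.34667 = 0.5133

F = 0.513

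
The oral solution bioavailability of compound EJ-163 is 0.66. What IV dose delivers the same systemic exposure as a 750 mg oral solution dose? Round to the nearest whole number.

D_iv = 495 mg

Systemic exposure from an extravascular dose = F × D_ev, so the equivalent IV dose is F × D_ev.
D_iv = F × D_ev = 0.66 × 750 = 495 mg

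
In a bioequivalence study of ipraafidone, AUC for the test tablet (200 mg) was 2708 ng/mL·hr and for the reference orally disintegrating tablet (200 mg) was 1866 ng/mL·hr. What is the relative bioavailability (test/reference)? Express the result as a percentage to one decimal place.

F_rel = 145.1%

F_rel = (AUC_test/D_test) / (AUC_ref/D_ref)
      = (2708/200) / (1866/200)
      = 13.54 / 9.33 = 1.4512 = 145.12%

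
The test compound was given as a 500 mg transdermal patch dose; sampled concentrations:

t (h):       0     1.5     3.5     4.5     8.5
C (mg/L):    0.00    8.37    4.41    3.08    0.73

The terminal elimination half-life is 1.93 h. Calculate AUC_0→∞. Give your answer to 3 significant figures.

AUC = 32.5 mg/L·h

Trapezoidal AUC_0→8.5:
  [0→1.5]: (0.00+8.37)/2 × 1.5 = 6.2775
  [1.5→3.5]: (8.37+4.41)/2 × 2 = 12.78
  [3.5→4.5]: (4.41+3.08)/2 × 1 = 3.745
  [4.5→8.5]: (3.08+0.73)/2 × 4 = 7.62
  Sum = 30.4225 mg/L·h
k_e = ln2 / t½ = 0.693147 / 1.93 = 0.3591 h^-1
Extrapolated tail: C_last / k_e = 0.73 / 0.3591 = 2.033
AUC_0→∞ = 30.4225 + 2.033 = 32.4555 mg/L·h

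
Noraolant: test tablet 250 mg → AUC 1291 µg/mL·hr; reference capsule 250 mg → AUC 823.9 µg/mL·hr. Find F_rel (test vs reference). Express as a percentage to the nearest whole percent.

F_rel = (AUC_test/D_test) / (AUC_ref/D_ref)
      = (1291/250) / (823.9/250)
      = 5.164 / 3.2956 = 1.5669 = 156.69%

F_rel = 157%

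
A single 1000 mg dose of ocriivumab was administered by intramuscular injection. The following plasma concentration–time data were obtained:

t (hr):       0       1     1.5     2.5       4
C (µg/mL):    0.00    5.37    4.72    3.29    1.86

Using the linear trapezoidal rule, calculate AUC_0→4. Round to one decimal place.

AUC = 13.1 µg/mL·hr

Trapezoidal AUC_0→4:
  [0→1]: (0.00+5.37)/2 × 1 = 2.685
  [1→1.5]: (5.37+4.72)/2 × 0.5 = 2.5225
  [1.5→2.5]: (4.72+3.29)/2 × 1 = 4.005
  [2.5→4]: (3.29+1.86)/2 × 1.5 = 3.8625
  Sum = 13.075 µg/mL·hr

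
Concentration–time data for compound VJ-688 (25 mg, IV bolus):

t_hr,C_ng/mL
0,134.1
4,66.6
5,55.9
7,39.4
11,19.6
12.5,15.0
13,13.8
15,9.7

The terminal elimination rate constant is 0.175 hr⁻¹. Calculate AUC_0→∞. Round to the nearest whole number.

AUC = 788 ng/mL·hr

Trapezoidal AUC_0→15:
  [0→4]: (134.1+66.6)/2 × 4 = 401.4
  [4→5]: (66.6+55.9)/2 × 1 = 61.25
  [5→7]: (55.9+39.4)/2 × 2 = 95.3
  [7→11]: (39.4+19.6)/2 × 4 = 118.0
  [11→12.5]: (19.6+15.0)/2 × 1.5 = 25.95
  [12.5→13]: (15.0+13.8)/2 × 0.5 = 7.2
  [13→15]: (13.8+9.7)/2 × 2 = 23.5
  Sum = 732.6 ng/mL·hr
Extrapolated tail: C_last / k_e = 9.7 / 0.175 = 55.429
AUC_0→∞ = 732.6 + 55.429 = 788.029 ng/mL·hr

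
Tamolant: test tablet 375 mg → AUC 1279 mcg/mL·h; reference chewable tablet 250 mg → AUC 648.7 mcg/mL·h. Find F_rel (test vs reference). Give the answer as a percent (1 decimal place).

F_rel = 131.4%

F_rel = (AUC_test/D_test) / (AUC_ref/D_ref)
      = (1279/375) / (648.7/250)
      = 3.41067 / 2.5948 = 1.3144 = 131.44%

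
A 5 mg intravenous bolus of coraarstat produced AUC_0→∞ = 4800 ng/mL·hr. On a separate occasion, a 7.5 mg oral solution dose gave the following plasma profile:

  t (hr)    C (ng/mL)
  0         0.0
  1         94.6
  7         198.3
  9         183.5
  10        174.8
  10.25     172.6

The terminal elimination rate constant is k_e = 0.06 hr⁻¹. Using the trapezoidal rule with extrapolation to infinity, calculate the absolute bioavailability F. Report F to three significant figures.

F = 0.612

Trapezoidal AUC_0→10.25 (oral solution):
  [0→1]: (0.0+94.6)/2 × 1 = 47.3
  [1→7]: (94.6+198.3)/2 × 6 = 878.7
  [7→9]: (198.3+183.5)/2 × 2 = 381.8
  [9→10]: (183.5+174.8)/2 × 1 = 179.15
  [10→10.25]: (174.8+172.6)/2 × 0.25 = 43.425
  Sum = 1530.375 ng/mL·hr
Tail: C_last/k_e = 172.6/0.06 = 2876.667
AUC_0→∞ (oral solution) = 1530.375 + 2876.667 = 4407.042 ng/mL·hr
F = (AUC_ev/D_ev)/(AUC_iv/D_iv) = (4407.042/7.5)/(4800/5) = 587.6056/960 = 0.6121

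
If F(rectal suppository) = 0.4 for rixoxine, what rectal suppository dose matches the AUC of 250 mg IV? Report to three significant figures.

For equal systemic exposure: F × D_ev = D_iv
D_ev = D_iv / F = 250 / 0.4 = 625 mg

D_rectal = 625 mg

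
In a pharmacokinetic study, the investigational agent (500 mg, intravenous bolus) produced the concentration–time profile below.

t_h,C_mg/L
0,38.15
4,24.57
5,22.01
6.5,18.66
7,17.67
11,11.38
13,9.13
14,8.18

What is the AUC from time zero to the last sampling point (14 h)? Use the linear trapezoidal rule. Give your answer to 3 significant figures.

AUC = 276 mg/L·h

Trapezoidal AUC_0→14:
  [0→4]: (38.15+24.57)/2 × 4 = 125.44
  [4→5]: (24.57+22.01)/2 × 1 = 23.29
  [5→6.5]: (22.01+18.66)/2 × 1.5 = 30.5025
  [6.5→7]: (18.66+17.67)/2 × 0.5 = 9.0825
  [7→11]: (17.67+11.38)/2 × 4 = 58.1
  [11→13]: (11.38+9.13)/2 × 2 = 20.51
  [13→14]: (9.13+8.18)/2 × 1 = 8.655
  Sum = 275.58 mg/L·h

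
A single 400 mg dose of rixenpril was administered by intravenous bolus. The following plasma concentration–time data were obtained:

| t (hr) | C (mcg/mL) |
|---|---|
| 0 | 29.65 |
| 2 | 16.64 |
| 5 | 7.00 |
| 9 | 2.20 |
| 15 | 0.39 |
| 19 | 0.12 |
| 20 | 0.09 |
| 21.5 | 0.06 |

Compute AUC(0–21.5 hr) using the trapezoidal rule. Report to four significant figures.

AUC = 109.2 mcg/mL·hr

Trapezoidal AUC_0→21.5:
  [0→2]: (29.65+16.64)/2 × 2 = 46.29
  [2→5]: (16.64+7.00)/2 × 3 = 35.46
  [5→9]: (7.00+2.20)/2 × 4 = 18.4
  [9→15]: (2.20+0.39)/2 × 6 = 7.77
  [15→19]: (0.39+0.12)/2 × 4 = 1.02
  [19→20]: (0.12+0.09)/2 × 1 = 0.105
  [20→21.5]: (0.09+0.06)/2 × 1.5 = 0.1125
  Sum = 109.1575 mcg/mL·hr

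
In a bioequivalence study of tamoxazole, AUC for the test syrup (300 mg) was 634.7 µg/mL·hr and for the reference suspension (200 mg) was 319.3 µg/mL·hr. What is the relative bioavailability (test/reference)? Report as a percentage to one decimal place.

F_rel = (AUC_test/D_test) / (AUC_ref/D_ref)
      = (634.7/300) / (319.3/200)
      = 2.11567 / 1.5965 = 1.3252 = 132.52%

F_rel = 132.5%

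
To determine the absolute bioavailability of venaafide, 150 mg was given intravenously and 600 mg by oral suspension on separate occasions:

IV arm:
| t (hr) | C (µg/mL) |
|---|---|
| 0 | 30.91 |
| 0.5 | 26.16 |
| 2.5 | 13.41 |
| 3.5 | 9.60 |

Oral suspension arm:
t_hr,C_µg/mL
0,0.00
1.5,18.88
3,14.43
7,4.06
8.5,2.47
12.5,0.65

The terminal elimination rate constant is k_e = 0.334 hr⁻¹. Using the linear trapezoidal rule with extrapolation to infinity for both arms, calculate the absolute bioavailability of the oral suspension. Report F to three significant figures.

F = 0.237

Trapezoidal AUC_0→3.5 (IV):
  [0→0.5]: (30.91+26.16)/2 × 0.5 = 14.2675
  [0.5→2.5]: (26.16+13.41)/2 × 2 = 39.57
  [2.5→3.5]: (13.41+9.60)/2 × 1 = 11.505
  Sum = 65.3425 µg/mL·hr
IV tail: 9.60/0.334 = 28.743; AUC_iv,0→∞ = 65.3425 + 28.743 = 94.0855 µg/mL·hr
Trapezoidal AUC_0→12.5 (oral suspension):
  [0→1.5]: (0.00+18.88)/2 × 1.5 = 14.16
  [1.5→3]: (18.88+14.43)/2 × 1.5 = 24.9825
  [3→7]: (14.43+4.06)/2 × 4 = 36.98
  [7→8.5]: (4.06+2.47)/2 × 1.5 = 4.8975
  [8.5→12.5]: (2.47+0.65)/2 × 4 = 6.24
  Sum = 87.26 µg/mL·hr
oral suspension tail: 0.65/0.334 = 1.946; AUC_ev,0→∞ = 87.26 + 1.946 = 89.206 µg/mL·hr
F = (AUC_ev/D_ev)/(AUC_iv/D_iv) = (89.206/600)/(94.0855/150) = 0.148677/0.627237 = 0.2370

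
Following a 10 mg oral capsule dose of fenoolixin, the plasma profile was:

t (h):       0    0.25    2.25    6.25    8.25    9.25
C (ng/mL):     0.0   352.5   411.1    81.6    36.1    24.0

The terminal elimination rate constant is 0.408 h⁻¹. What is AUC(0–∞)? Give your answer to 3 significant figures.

AUC = 2000 ng/mL·h

Trapezoidal AUC_0→9.25:
  [0→0.25]: (0.0+352.5)/2 × 0.25 = 44.0625
  [0.25→2.25]: (352.5+411.1)/2 × 2 = 763.6
  [2.25→6.25]: (411.1+81.6)/2 × 4 = 985.4
  [6.25→8.25]: (81.6+36.1)/2 × 2 = 117.7
  [8.25→9.25]: (36.1+24.0)/2 × 1 = 30.05
  Sum = 1940.8125 ng/mL·h
Extrapolated tail: C_last / k_e = 24.0 / 0.408 = 58.824
AUC_0→∞ = 1940.8125 + 58.824 = 1999.6365 ng/mL·h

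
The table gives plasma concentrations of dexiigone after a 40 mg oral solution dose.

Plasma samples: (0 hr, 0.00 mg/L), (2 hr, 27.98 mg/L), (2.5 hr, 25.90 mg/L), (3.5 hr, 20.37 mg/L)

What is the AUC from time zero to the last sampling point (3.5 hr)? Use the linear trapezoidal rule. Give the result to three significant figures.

Trapezoidal AUC_0→3.5:
  [0→2]: (0.00+27.98)/2 × 2 = 27.98
  [2→2.5]: (27.98+25.90)/2 × 0.5 = 13.47
  [2.5→3.5]: (25.90+20.37)/2 × 1 = 23.135
  Sum = 64.585 mg/L·hr

AUC = 64.6 mg/L·hr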